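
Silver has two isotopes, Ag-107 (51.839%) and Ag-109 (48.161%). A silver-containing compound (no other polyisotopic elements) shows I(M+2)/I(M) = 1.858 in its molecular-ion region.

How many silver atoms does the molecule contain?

2

The M+2/M ratio from n Ag atoms is n · q/p = n · 0.48161/0.51839.
n = 1.858 × 0.51839/0.48161 = 2.00 ≈ 2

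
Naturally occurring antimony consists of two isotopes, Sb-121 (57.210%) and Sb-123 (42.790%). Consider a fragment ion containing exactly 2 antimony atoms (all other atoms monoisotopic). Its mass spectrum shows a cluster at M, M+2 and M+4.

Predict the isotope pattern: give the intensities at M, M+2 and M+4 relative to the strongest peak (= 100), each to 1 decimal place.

66.8 : 100.0 : 37.4

Expanding (0.57210 + 0.42790)^2:
P(M) = 0.57210^2 = 0.327298
P(M+2) = 2 × 0.57210^1 × 0.42790^1 = 0.489603
P(M+4) = 0.42790^2 = 0.183098
The M+2 peak is largest (0.489603); scaling to 100 gives 66.8 : 100.0 : 37.4.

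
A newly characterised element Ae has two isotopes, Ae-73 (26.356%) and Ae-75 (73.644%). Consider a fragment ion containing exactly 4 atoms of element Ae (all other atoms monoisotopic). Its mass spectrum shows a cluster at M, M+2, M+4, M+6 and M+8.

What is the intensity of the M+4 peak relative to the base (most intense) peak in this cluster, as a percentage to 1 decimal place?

53.7%

(0.26356 + 0.73644)^4 gives M 0.0048, M+2 0.0539, M+4 0.2260, M+6 0.4211, M+8 0.2941; the largest is M+6.
P(M+6) = C(4,3) × 0.26356^1 × 0.73644^3 = 4 × 0.26356 × 0.39940372 = 0.421067 (base)
P(M+4) = C(4,2) × 0.26356^2 × 0.73644^2 = 6 × 0.06946387 × 0.54234387 = 0.226040
Relative intensity = 0.226040 / 0.421067 × 100 = 53.7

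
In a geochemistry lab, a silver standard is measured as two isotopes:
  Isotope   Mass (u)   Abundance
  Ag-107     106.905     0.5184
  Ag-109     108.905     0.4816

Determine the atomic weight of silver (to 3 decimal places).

107.868 u

Weight each isotope mass by its fractional abundance: 0.5184 × 106.905 + 0.4816 × 108.905
= 55.4196 + 52.4486 = 107.8682 u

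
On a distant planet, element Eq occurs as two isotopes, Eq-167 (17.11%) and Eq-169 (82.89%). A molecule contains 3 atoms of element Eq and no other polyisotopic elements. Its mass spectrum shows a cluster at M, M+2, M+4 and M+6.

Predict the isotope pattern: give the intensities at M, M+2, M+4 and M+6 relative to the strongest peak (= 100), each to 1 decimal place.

Expanding (0.1711 + 0.8289)^3:
P(M) = 0.1711^3 = 0.005009
P(M+2) = 3 × 0.1711^2 × 0.8289^1 = 0.072799
P(M+4) = 3 × 0.1711^1 × 0.8289^2 = 0.352676
P(M+6) = 0.8289^3 = 0.569517
The M+6 peak is largest (0.569517); scaling to 100 gives 0.9 : 12.8 : 61.9 : 100.0.

0.9 : 12.8 : 61.9 : 100.0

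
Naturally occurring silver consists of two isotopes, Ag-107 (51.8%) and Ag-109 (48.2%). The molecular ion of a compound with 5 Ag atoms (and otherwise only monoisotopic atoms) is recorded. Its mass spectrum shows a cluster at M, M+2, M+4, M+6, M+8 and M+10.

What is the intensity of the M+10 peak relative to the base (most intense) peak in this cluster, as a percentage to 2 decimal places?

Term probabilities: M 0.0373, M+2 0.1735, M+4 0.3229, M+6 0.3005, M+8 0.1398, M+10 0.0260. Base peak = M+4.
P(M+4) = C(5,2) × 0.518^3 × 0.482^2 = 10 × 0.13899183 × 0.232324 = 0.322911 (base)
P(M+10) = C(5,5) × 0.518^0 × 0.482^5 = 1 × 1.0000 × 0.02601568 = 0.026016
Relative intensity = 0.026016 / 0.322911 × 100 = 8.06

8.06%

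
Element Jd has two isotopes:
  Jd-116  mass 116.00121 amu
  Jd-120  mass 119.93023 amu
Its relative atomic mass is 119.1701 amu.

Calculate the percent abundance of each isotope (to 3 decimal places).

Jd-116: 19.347%, Jd-120: 80.653%

Let x be the fractional abundance of Jd-116; then Jd-120 has abundance 1 − x.
116.00121·x + 119.93023·(1 − x) = 119.1701
(116.00121 − 119.93023)·x = 119.1701 − 119.93023
x = -0.76013 / -3.92902 = 0.19347 → 19.347% Jd-116, 80.653% Jd-120.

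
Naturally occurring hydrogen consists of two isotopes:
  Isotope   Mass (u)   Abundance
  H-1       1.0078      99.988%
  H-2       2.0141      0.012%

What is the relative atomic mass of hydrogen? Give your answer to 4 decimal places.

Weight each isotope mass by its fractional abundance: 0.99988 × 1.0078 + 0.00012 × 2.0141
= 1.00768 + 0.00024 = 1.00792 u

1.0079 u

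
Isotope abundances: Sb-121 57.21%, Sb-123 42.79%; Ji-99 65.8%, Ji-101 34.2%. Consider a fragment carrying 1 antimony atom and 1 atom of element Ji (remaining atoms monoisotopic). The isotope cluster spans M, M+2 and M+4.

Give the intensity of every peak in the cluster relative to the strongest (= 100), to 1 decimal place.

Antimony pattern (n=1): 0.5721 : 0.4279
Element Ji pattern (n=1): 0.6580 : 0.3420
Convolve the two distributions (both contribute in 2-u steps):
  M: 0.5721×0.6580 = 0.376442
  M+2: 0.5721×0.3420 + 0.4279×0.6580 = 0.477216
  M+4: 0.4279×0.3420 = 0.146342
Scale to base peak (0.477216) = 100: 78.9 : 100.0 : 30.7

78.9 : 100.0 : 30.7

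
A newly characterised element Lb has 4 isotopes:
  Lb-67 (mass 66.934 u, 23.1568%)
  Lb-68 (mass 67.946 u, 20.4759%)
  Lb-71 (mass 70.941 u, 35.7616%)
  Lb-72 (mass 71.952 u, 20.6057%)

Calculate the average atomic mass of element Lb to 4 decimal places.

Average mass = Σ (abundance × isotope mass) = 0.231568 × 66.934 + 0.204759 × 67.946 + 0.357616 × 70.941 + 0.206057 × 71.952
= 15.49977 + 13.91256 + 25.36964 + 14.82621 = 69.60818 u

69.6082 u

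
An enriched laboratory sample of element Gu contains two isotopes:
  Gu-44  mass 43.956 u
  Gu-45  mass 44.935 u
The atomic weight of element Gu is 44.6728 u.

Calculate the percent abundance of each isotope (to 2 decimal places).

With x = fraction of Gu-44 (so Gu-45 is 1 − x):
43.956·x + 44.935·(1 − x) = 44.6728
(43.956 − 44.935)·x = 44.6728 − 44.935
x = -0.2622 / -0.979 = 0.26782 → 26.78% Gu-44, 73.22% Gu-45.

Gu-44: 26.78%, Gu-45: 73.22%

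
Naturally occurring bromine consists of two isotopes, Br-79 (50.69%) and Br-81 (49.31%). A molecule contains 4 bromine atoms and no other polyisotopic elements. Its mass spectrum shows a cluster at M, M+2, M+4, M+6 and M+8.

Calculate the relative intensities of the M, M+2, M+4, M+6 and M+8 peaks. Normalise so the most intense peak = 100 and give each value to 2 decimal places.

17.61 : 68.53 : 100.00 : 64.85 : 15.77

The 4 Br atoms are independent, so intensities follow the terms of (0.5069 + 0.4931)^4.
P(M) = 0.5069^4 = 0.066022
P(M+2) = 4 × 0.5069^3 × 0.4931^1 = 0.256899
P(M+4) = 6 × 0.5069^2 × 0.4931^2 = 0.374857
P(M+6) = 4 × 0.5069^1 × 0.4931^3 = 0.243101
P(M+8) = 0.4931^4 = 0.059121
The M+4 peak is largest (0.374857); scaling to 100 gives 17.61 : 68.53 : 100.00 : 64.85 : 15.77.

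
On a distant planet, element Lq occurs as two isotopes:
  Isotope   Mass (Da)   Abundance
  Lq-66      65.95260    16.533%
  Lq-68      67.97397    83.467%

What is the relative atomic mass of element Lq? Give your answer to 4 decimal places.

67.6398 Da

Average mass = Σ (abundance × isotope mass) = 0.16533 × 65.95260 + 0.83467 × 67.97397
= 10.903943 + 56.735834 = 67.639777 Da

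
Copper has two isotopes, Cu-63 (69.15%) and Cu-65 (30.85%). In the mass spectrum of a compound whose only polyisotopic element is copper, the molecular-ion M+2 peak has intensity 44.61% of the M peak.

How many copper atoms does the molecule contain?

1

The M+2/M ratio from n Cu atoms is n · q/p = n · 0.3085/0.6915.
n = 0.4461 × 0.6915/0.3085 = 1.00 ≈ 1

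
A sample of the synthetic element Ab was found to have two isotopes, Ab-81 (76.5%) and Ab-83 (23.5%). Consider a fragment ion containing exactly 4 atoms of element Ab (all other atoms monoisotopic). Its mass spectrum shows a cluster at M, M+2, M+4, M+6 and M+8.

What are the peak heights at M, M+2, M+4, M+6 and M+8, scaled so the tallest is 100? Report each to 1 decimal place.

Each Ab atom is independently Ab-81 (p = 0.765) or Ab-83 (q = 0.235); the cluster is the binomial expansion (p + q)^4.
P(M) = 0.765^4 = 0.342488
P(M+2) = 4 × 0.765^3 × 0.235^1 = 0.420835
P(M+4) = 6 × 0.765^2 × 0.235^2 = 0.193914
P(M+6) = 4 × 0.765^1 × 0.235^3 = 0.039712
P(M+8) = 0.235^4 = 0.003050
The M+2 peak is largest (0.420835); scaling to 100 gives 81.4 : 100.0 : 46.1 : 9.4 : 0.7.

81.4 : 100.0 : 46.1 : 9.4 : 0.7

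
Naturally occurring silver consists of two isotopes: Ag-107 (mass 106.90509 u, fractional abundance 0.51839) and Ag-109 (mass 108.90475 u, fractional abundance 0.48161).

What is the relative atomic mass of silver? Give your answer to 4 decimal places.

107.8681 u

The abundance-weighted mean is 0.51839 × 106.90509 + 0.48161 × 108.90475
= 55.418530 + 52.449617 = 107.868147 u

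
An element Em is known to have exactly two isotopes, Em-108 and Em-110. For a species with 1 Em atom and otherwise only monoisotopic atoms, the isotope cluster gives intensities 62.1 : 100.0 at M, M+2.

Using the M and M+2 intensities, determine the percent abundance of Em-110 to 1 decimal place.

61.7%

Let p = fractional abundance of Em-108. I(M+2)/I(M) = [C(1,1)·p^0·(1−p)] / p^1 = 1·(1−p)/p = 100.0/62.1 = 1.6103
(1−p)/p = 1.6103/1 = 1.6103  ⇒  p = 1/(1 + 1.6103) = 0.3831
Em-108: 38.3%, Em-110: 61.7%.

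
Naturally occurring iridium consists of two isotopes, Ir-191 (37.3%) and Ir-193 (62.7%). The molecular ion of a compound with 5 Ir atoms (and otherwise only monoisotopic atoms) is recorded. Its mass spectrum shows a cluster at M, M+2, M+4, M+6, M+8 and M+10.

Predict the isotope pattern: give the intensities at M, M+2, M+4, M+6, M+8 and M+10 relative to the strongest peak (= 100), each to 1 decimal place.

2.1 : 17.7 : 59.5 : 100.0 : 84.0 : 28.3

Expanding (0.373 + 0.627)^5:
P(M) = 0.373^5 = 0.007220
P(M+2) = 5 × 0.373^4 × 0.627^1 = 0.060684
P(M+4) = 10 × 0.373^3 × 0.627^2 = 0.204015
P(M+6) = 10 × 0.373^2 × 0.627^3 = 0.342942
P(M+8) = 5 × 0.373^1 × 0.627^4 = 0.288237
P(M+10) = 0.627^5 = 0.096903
The M+6 peak is largest (0.342942); scaling to 100 gives 2.1 : 17.7 : 59.5 : 100.0 : 84.0 : 28.3.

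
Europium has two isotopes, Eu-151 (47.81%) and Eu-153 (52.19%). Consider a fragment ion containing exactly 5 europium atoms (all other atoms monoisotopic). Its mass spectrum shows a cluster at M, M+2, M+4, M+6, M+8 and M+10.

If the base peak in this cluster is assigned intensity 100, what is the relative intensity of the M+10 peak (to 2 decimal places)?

Term probabilities: M 0.0250, M+2 0.1363, M+4 0.2977, M+6 0.3249, M+8 0.1774, M+10 0.0387. Base peak = M+6.
P(M+6) = C(5,3) × 0.4781^2 × 0.5219^3 = 10 × 0.22857961 × 0.14215492 = 0.324937 (base)
P(M+10) = C(5,5) × 0.4781^0 × 0.5219^5 = 1 × 1.0000 × 0.0387201 = 0.038720
Relative intensity = 0.038720 / 0.324937 × 100 = 11.92

11.92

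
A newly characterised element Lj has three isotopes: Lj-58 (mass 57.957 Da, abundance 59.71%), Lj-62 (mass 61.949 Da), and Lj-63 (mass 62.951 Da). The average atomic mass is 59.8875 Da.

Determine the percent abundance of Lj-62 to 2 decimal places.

8.14%

Let x and y be the fractions of Lj-62 and Lj-63. Then x + y = 1 − 0.5971 = 0.4029 and 61.949x + 62.951y = 59.8875 − 0.5971×57.957 = 25.2813753.
Substituting: 61.949x + 62.951(0.4029 − x) = 25.2813753
(61.949 − 62.951)x = -0.0815826  ⇒  x = 0.08142, y = 0.32148
Lj-62: 8.14%, Lj-63: 32.15%.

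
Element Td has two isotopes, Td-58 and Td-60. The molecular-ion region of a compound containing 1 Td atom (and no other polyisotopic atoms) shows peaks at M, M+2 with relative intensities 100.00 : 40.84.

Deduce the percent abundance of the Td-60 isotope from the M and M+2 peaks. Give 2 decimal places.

Let p = fractional abundance of Td-58. I(M+2)/I(M) = [C(1,1)·p^0·(1−p)] / p^1 = 1·(1−p)/p = 40.84/100.00 = 0.4084
(1−p)/p = 0.4084/1 = 0.4084  ⇒  p = 1/(1 + 0.4084) = 0.7100
Td-58: 71.00%, Td-60: 29.00%.

29.00%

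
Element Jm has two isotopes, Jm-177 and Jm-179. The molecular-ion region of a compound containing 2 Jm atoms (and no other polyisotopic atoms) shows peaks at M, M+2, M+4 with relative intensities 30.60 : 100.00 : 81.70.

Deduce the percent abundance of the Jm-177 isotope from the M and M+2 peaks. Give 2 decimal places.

37.97%

If p is the fraction of Jm that is Jm-177, then I(M+2)/I(M) = [C(2,1)·p^1·(1−p)] / p^2 = 2·(1−p)/p = 100.00/30.60 = 3.2680
(1−p)/p = 3.2680/2 = 1.6340  ⇒  p = 1/(1 + 1.6340) = 0.3797
Jm-177: 37.97%, Jm-179: 62.03%.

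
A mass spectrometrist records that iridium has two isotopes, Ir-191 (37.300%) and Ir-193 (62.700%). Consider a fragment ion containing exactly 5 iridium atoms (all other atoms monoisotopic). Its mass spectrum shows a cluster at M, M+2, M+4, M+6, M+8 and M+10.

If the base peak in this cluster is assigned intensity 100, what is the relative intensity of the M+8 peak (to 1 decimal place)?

84.0

Term probabilities: M 0.0072, M+2 0.0607, M+4 0.2040, M+6 0.3429, M+8 0.2882, M+10 0.0969. Base peak = M+6.
P(M+6) = C(5,3) × 0.37300^2 × 0.62700^3 = 10 × 0.139129 × 0.24649188 = 0.342942 (base)
P(M+8) = C(5,4) × 0.37300^1 × 0.62700^4 = 5 × 0.3730 × 0.15455041 = 0.288237
Relative intensity = 0.288237 / 0.342942 × 100 = 84.0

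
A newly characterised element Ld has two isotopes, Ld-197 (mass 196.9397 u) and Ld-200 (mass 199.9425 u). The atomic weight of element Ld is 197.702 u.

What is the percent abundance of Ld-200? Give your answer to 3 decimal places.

Let x be the fractional abundance of Ld-197; then Ld-200 has abundance 1 − x.
196.9397·x + 199.9425·(1 − x) = 197.702
(196.9397 − 199.9425)·x = 197.702 − 199.9425
x = -2.2405 / -3.0028 = 0.74614 → 74.614% Ld-197, 25.386% Ld-200.

25.386%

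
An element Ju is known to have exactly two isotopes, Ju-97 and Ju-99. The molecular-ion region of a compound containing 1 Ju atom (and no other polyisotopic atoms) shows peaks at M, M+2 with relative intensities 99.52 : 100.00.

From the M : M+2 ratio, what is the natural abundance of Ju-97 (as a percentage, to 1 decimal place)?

49.9%

Write p for the Ju-97 fraction. I(M+2)/I(M) = [C(1,1)·p^0·(1−p)] / p^1 = 1·(1−p)/p = 100.00/99.52 = 1.0048
(1−p)/p = 1.0048/1 = 1.0048  ⇒  p = 1/(1 + 1.0048) = 0.4988
Ju-97: 49.9%, Ju-99: 50.1%.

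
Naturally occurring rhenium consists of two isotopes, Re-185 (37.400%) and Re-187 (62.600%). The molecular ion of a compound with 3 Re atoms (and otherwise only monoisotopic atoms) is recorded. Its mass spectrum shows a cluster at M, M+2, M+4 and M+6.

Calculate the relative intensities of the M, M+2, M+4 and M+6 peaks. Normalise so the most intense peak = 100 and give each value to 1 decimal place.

11.9 : 59.7 : 100.0 : 55.8

Each Re atom is independently Re-185 (p = 0.37400) or Re-187 (q = 0.62600); the cluster is the binomial expansion (p + q)^3.
P(M) = 0.37400^3 = 0.052314
P(M+2) = 3 × 0.37400^2 × 0.62600^1 = 0.262687
P(M+4) = 3 × 0.37400^1 × 0.62600^2 = 0.439685
P(M+6) = 0.62600^3 = 0.245314
The M+4 peak is largest (0.439685); scaling to 100 gives 11.9 : 59.7 : 100.0 : 55.8.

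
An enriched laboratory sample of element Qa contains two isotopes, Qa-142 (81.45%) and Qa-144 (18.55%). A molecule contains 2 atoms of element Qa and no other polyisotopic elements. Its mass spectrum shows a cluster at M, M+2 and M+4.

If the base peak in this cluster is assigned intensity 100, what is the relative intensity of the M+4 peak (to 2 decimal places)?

5.19

Term probabilities: M 0.6634, M+2 0.3022, M+4 0.0344. Base peak = M.
P(M) = C(2,0) × 0.8145^2 × 0.1855^0 = 1 × 0.66341025 × 1.0000 = 0.663410 (base)
P(M+4) = C(2,2) × 0.8145^0 × 0.1855^2 = 1 × 1.0000 × 0.03441025 = 0.034410
Relative intensity = 0.034410 / 0.663410 × 100 = 5.19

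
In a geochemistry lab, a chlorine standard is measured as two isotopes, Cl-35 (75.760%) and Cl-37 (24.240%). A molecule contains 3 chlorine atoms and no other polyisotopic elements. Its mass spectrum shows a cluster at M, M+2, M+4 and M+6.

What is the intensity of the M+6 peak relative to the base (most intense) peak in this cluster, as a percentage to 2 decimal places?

3.28%

(0.75760 + 0.24240)^3 gives M 0.4348, M+2 0.4174, M+4 0.1335, M+6 0.0142; the largest is M.
P(M) = C(3,0) × 0.75760^3 × 0.24240^0 = 1 × 0.4348304 × 1.0000 = 0.434830 (base)
P(M+6) = C(3,3) × 0.75760^0 × 0.24240^3 = 1 × 1.0000 × 0.01424288 = 0.014243
Relative intensity = 0.014243 / 0.434830 × 100 = 3.28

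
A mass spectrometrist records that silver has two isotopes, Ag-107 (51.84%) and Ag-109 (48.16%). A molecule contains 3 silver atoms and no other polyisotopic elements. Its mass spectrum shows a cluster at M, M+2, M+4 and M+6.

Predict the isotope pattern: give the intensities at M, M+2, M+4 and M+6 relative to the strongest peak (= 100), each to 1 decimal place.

Expanding (0.5184 + 0.4816)^3:
P(M) = 0.5184^3 = 0.139314
P(M+2) = 3 × 0.5184^2 × 0.4816^1 = 0.388273
P(M+4) = 3 × 0.5184^1 × 0.4816^2 = 0.360711
P(M+6) = 0.4816^3 = 0.111702
The M+2 peak is largest (0.388273); scaling to 100 gives 35.9 : 100.0 : 92.9 : 28.8.

35.9 : 100.0 : 92.9 : 28.8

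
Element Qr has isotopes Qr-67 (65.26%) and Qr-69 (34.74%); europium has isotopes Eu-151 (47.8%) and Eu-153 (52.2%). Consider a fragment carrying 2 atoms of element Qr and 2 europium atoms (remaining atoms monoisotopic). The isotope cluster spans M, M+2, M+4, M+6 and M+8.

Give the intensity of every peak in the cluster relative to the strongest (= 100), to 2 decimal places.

26.31 : 85.46 : 100.00 : 49.68 : 8.89

Element Qr pattern (n=2): 0.42588676 : 0.45342648 : 0.12068676
Europium pattern (n=2): 0.228484 : 0.499032 : 0.272484
Convolve the two distributions (both contribute in 2-u steps):
  M: 0.42588676×0.228484 = 0.097308
  M+2: 0.42588676×0.499032 + 0.45342648×0.228484 = 0.316132
  M+4: 0.42588676×0.272484 + 0.45342648×0.499032 + 0.12068676×0.228484 = 0.369897
  M+6: 0.45342648×0.272484 + 0.12068676×0.499032 = 0.183778
  M+8: 0.12068676×0.272484 = 0.032885
Scale to base peak (0.369897) = 100: 26.31 : 85.46 : 100.00 : 49.68 : 8.89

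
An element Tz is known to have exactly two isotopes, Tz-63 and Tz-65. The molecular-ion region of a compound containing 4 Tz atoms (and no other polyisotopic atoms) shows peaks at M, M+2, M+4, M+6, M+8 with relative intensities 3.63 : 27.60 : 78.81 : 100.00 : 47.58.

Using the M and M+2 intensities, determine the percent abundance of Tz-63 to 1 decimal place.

If p is the fraction of Tz that is Tz-63, then I(M+2)/I(M) = [C(4,1)·p^3·(1−p)] / p^4 = 4·(1−p)/p = 27.60/3.63 = 7.6033
(1−p)/p = 7.6033/4 = 1.9008  ⇒  p = 1/(1 + 1.9008) = 0.3447
Tz-63: 34.5%, Tz-65: 65.5%.

34.5%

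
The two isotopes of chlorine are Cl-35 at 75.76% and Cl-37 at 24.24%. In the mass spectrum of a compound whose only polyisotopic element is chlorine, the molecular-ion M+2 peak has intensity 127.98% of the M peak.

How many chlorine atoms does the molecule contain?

4

For n independent Cl atoms, I(M+2)/I(M) = n · (abundance Cl-37) / (abundance Cl-35) = n · 0.2424/0.7576.
n = 1.2798 × 0.7576/0.2424 = 4.00 ≈ 4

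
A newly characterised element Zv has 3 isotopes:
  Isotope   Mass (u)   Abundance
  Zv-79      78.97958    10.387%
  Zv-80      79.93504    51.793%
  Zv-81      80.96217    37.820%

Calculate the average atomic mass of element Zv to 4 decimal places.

80.2243 u

The abundance-weighted mean is 0.10387 × 78.97958 + 0.51793 × 79.93504 + 0.37820 × 80.96217
= 8.203609 + 41.400755 + 30.619893 = 80.224257 u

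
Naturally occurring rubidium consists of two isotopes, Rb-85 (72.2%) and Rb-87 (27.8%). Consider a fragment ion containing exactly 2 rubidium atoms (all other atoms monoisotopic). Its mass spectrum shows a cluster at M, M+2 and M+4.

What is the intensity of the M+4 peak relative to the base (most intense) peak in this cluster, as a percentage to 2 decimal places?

14.83%

Term probabilities: M 0.5213, M+2 0.4014, M+4 0.0773. Base peak = M.
P(M) = C(2,0) × 0.722^2 × 0.278^0 = 1 × 0.521284 × 1.0000 = 0.521284 (base)
P(M+4) = C(2,2) × 0.722^0 × 0.278^2 = 1 × 1.0000 × 0.077284 = 0.077284
Relative intensity = 0.077284 / 0.521284 × 100 = 14.83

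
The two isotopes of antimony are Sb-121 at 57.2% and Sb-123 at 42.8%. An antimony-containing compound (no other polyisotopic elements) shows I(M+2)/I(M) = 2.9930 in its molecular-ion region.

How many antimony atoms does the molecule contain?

With n Sb atoms, P(M+2)/P(M) = C(n,1)·p^(n−1)q / p^n = n·q/p = n · 0.428/0.572.
n = 2.9930 × 0.572/0.428 = 4.00 ≈ 4

4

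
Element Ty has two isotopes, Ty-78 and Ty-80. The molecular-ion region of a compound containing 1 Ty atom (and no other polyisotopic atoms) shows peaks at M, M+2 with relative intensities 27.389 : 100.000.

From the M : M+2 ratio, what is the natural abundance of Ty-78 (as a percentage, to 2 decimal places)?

If p is the fraction of Ty that is Ty-78, then I(M+2)/I(M) = [C(1,1)·p^0·(1−p)] / p^1 = 1·(1−p)/p = 100.000/27.389 = 3.6511
(1−p)/p = 3.6511/1 = 3.6511  ⇒  p = 1/(1 + 3.6511) = 0.2150
Ty-78: 21.50%, Ty-80: 78.50%.

21.50%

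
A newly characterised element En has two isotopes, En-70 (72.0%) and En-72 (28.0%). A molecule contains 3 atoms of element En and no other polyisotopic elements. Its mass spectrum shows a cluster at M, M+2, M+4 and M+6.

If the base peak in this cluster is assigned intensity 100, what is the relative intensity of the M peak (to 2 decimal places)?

85.71

Binomial terms of (0.720 + 0.280)^3: M 0.3732, M+2 0.4355, M+4 0.1693, M+6 0.0220 → M+2 is the base peak.
P(M+2) = C(3,1) × 0.720^2 × 0.280^1 = 3 × 0.5184 × 0.2800 = 0.435456 (base)
P(M) = C(3,0) × 0.720^3 × 0.280^0 = 1 × 0.373248 × 1.0000 = 0.373248
Relative intensity = 0.373248 / 0.435456 × 100 = 85.71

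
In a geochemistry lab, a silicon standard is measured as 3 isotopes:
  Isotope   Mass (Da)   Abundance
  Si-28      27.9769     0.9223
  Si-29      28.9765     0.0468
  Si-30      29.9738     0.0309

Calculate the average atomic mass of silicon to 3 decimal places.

Weight each isotope mass by its fractional abundance: 0.9223 × 27.9769 + 0.0468 × 28.9765 + 0.0309 × 29.9738
= 25.80309 + 1.35610 + 0.92619 = 28.08538 Da

28.085 Da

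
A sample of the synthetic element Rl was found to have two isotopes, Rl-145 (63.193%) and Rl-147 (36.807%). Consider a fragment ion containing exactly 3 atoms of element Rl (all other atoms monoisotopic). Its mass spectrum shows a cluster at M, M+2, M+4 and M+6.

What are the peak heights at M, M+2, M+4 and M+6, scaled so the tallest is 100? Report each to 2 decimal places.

57.23 : 100.00 : 58.25 : 11.31

Expanding (0.63193 + 0.36807)^3:
P(M) = 0.63193^3 = 0.252352
P(M+2) = 3 × 0.63193^2 × 0.36807^1 = 0.440950
P(M+4) = 3 × 0.63193^1 × 0.36807^2 = 0.256833
P(M+6) = 0.36807^3 = 0.049864
The M+2 peak is largest (0.440950); scaling to 100 gives 57.23 : 100.00 : 58.25 : 11.31.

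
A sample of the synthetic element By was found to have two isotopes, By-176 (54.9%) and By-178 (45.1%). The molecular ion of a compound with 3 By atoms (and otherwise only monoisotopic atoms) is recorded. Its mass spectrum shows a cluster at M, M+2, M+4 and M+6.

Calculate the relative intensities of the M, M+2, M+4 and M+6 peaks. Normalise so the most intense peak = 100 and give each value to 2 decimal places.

40.58 : 100.00 : 82.15 : 22.50

Expanding (0.549 + 0.451)^3:
P(M) = 0.549^3 = 0.165469
P(M+2) = 3 × 0.549^2 × 0.451^1 = 0.407796
P(M+4) = 3 × 0.549^1 × 0.451^2 = 0.335001
P(M+6) = 0.451^3 = 0.091734
The M+2 peak is largest (0.407796); scaling to 100 gives 40.58 : 100.00 : 82.15 : 22.50.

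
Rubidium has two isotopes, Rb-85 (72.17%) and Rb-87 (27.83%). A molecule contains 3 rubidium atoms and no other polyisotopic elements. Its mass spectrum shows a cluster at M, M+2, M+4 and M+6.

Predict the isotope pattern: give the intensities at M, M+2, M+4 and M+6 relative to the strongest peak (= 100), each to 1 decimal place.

86.4 : 100.0 : 38.6 : 5.0

The 3 Rb atoms are independent, so intensities follow the terms of (0.7217 + 0.2783)^3.
P(M) = 0.7217^3 = 0.375898
P(M+2) = 3 × 0.7217^2 × 0.2783^1 = 0.434858
P(M+4) = 3 × 0.7217^1 × 0.2783^2 = 0.167689
P(M+6) = 0.2783^3 = 0.021555
The M+2 peak is largest (0.434858); scaling to 100 gives 86.4 : 100.0 : 38.6 : 5.0.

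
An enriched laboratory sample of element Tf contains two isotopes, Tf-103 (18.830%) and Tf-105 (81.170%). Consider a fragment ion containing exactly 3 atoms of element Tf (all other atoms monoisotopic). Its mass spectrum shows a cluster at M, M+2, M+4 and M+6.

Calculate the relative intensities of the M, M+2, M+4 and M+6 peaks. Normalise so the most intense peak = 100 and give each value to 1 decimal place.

1.2 : 16.1 : 69.6 : 100.0

Expanding (0.18830 + 0.81170)^3:
P(M) = 0.18830^3 = 0.006677
P(M+2) = 3 × 0.18830^2 × 0.81170^1 = 0.086341
P(M+4) = 3 × 0.18830^1 × 0.81170^2 = 0.372188
P(M+6) = 0.81170^3 = 0.534794
The M+6 peak is largest (0.534794); scaling to 100 gives 1.2 : 16.1 : 69.6 : 100.0.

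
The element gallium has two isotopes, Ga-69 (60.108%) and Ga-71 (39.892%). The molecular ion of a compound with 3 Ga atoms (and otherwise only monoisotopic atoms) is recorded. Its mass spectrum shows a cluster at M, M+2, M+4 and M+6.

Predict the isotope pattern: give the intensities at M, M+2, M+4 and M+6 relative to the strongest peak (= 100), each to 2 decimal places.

The 3 Ga atoms are independent, so intensities follow the terms of (0.60108 + 0.39892)^3.
P(M) = 0.60108^3 = 0.217169
P(M+2) = 3 × 0.60108^2 × 0.39892^1 = 0.432386
P(M+4) = 3 × 0.60108^1 × 0.39892^2 = 0.286963
P(M+6) = 0.39892^3 = 0.063483
The M+2 peak is largest (0.432386); scaling to 100 gives 50.23 : 100.00 : 66.37 : 14.68.

50.23 : 100.00 : 66.37 : 14.68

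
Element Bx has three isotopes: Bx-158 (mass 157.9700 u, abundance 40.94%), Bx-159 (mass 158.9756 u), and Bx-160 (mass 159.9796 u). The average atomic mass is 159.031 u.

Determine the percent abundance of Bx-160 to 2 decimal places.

The remaining 59.06% is split between Bx-159 (fraction x) and Bx-160 (fraction 0.5906 − x).
Substituting: 158.9756x + 159.9796(0.5906 − x) = 94.358082
(158.9756 − 159.9796)x = -0.12586976  ⇒  x = 0.12537, y = 0.46523
Bx-159: 12.54%, Bx-160: 46.52%.

46.52%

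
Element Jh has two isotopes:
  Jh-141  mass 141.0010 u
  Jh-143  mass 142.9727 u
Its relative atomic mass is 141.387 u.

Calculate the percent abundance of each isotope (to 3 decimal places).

Jh-141: 80.423%, Jh-143: 19.577%

Writing the weighted mean with unknown fraction x of Jh-141:
141.0010·x + 142.9727·(1 − x) = 141.387
(141.0010 − 142.9727)·x = 141.387 − 142.9727
x = -1.5857 / -1.9717 = 0.80423 → 80.423% Jh-141, 19.577% Jh-143.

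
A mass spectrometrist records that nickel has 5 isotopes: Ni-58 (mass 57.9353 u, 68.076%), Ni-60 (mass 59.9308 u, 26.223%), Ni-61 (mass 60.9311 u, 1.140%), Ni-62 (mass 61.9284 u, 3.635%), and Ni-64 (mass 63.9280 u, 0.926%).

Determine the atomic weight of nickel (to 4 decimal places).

Ar = Σ fᵢ·mᵢ = 0.68076 × 57.9353 + 0.26223 × 59.9308 + 0.01140 × 60.9311 + 0.03635 × 61.9284 + 0.00926 × 63.9280
= 39.44003 + 15.71565 + 0.69461 + 2.25110 + 0.59197 = 58.69336 u

58.6934 u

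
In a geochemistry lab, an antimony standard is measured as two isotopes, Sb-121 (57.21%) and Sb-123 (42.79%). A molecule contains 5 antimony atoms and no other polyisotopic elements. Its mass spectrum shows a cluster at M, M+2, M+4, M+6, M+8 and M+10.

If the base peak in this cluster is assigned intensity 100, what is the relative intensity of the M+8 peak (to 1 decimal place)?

28.0

(0.5721 + 0.4279)^5 gives M 0.0613, M+2 0.2292, M+4 0.3428, M+6 0.2564, M+8 0.0959, M+10 0.0143; the largest is M+4.
P(M+4) = C(5,2) × 0.5721^3 × 0.4279^2 = 10 × 0.18724742 × 0.18309841 = 0.342847 (base)
P(M+8) = C(5,4) × 0.5721^1 × 0.4279^4 = 5 × 0.5721 × 0.03352503 = 0.095898
Relative intensity = 0.095898 / 0.342847 × 100 = 28.0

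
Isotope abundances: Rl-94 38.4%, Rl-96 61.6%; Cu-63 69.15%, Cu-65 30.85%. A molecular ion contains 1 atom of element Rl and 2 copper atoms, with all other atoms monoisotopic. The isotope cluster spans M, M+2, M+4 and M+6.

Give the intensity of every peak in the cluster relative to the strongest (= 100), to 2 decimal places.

40.06 : 100.00 : 65.31 : 12.79

Element Rl pattern (n=1): 0.3840 : 0.6160
Copper pattern (n=2): 0.47817225 : 0.4266555 : 0.09517225
Convolve the two distributions (both contribute in 2-u steps):
  M: 0.3840×0.47817225 = 0.183618
  M+2: 0.3840×0.4266555 + 0.6160×0.47817225 = 0.458390
  M+4: 0.3840×0.09517225 + 0.6160×0.4266555 = 0.299366
  M+6: 0.6160×0.09517225 = 0.058626
Scale to base peak (0.458390) = 100: 40.06 : 100.00 : 65.31 : 12.79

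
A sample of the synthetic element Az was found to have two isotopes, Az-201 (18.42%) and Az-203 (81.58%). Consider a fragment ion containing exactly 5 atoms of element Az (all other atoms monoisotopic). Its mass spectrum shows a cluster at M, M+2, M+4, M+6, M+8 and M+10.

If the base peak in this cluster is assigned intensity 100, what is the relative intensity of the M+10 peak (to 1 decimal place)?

Term probabilities: M 0.0002, M+2 0.0047, M+4 0.0416, M+6 0.1842, M+8 0.4079, M+10 0.3613. Base peak = M+8.
P(M+8) = C(5,4) × 0.1842^1 × 0.8158^4 = 5 × 0.1842 × 0.4429297 = 0.407938 (base)
P(M+10) = C(5,5) × 0.1842^0 × 0.8158^5 = 1 × 1.0000 × 0.36134205 = 0.361342
Relative intensity = 0.361342 / 0.407938 × 100 = 88.6

88.6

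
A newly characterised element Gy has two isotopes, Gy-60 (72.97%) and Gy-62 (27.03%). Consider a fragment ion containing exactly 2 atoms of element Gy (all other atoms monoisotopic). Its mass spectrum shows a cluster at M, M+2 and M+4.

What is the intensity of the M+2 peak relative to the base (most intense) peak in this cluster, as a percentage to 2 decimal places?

Term probabilities: M 0.5325, M+2 0.3945, M+4 0.0731. Base peak = M.
P(M) = C(2,0) × 0.7297^2 × 0.2703^0 = 1 × 0.53246209 × 1.0000 = 0.532462 (base)
P(M+2) = C(2,1) × 0.7297^1 × 0.2703^1 = 2 × 0.7297 × 0.2703 = 0.394476
Relative intensity = 0.394476 / 0.532462 × 100 = 74.09

74.09%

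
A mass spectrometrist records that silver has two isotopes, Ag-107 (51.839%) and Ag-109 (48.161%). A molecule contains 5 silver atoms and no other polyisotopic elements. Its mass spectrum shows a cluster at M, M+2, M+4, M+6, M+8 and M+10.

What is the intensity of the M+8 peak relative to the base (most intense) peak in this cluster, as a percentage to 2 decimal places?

(0.51839 + 0.48161)^5 gives M 0.0374, M+2 0.1739, M+4 0.3231, M+6 0.3002, M+8 0.1394, M+10 0.0259; the largest is M+4.
P(M+4) = C(5,2) × 0.51839^3 × 0.48161^2 = 10 × 0.13930601 × 0.23194819 = 0.323118 (base)
P(M+8) = C(5,4) × 0.51839^1 × 0.48161^4 = 5 × 0.51839 × 0.05379996 = 0.139447
Relative intensity = 0.139447 / 0.323118 × 100 = 43.16

43.16%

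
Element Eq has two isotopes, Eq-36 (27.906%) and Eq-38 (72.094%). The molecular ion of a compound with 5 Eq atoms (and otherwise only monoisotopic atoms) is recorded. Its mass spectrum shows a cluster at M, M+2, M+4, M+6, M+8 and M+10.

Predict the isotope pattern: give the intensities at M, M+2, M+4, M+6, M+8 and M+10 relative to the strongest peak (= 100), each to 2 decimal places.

Expanding (0.27906 + 0.72094)^5:
P(M) = 0.27906^5 = 0.001692
P(M+2) = 5 × 0.27906^4 × 0.72094^1 = 0.021860
P(M+4) = 10 × 0.27906^3 × 0.72094^2 = 0.112951
P(M+6) = 10 × 0.27906^2 × 0.72094^3 = 0.291805
P(M+8) = 5 × 0.27906^1 × 0.72094^4 = 0.376933
P(M+10) = 0.72094^5 = 0.194758
The M+8 peak is largest (0.376933); scaling to 100 gives 0.45 : 5.80 : 29.97 : 77.42 : 100.00 : 51.67.

0.45 : 5.80 : 29.97 : 77.42 : 100.00 : 51.67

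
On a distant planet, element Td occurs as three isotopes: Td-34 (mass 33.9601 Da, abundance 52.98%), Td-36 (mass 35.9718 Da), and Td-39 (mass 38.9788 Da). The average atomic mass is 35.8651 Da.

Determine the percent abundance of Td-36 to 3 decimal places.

Let x and y be the fractions of Td-36 and Td-39. Then x + y = 1 − 0.5298 = 0.4702 and 35.9718x + 38.9788y = 35.8651 − 0.5298×33.9601 = 17.87303902.
Substituting: 35.9718x + 38.9788(0.4702 − x) = 17.87303902
(35.9718 − 38.9788)x = -0.45479274  ⇒  x = 0.15124, y = 0.31896
Td-36: 15.124%, Td-39: 31.896%.

15.124%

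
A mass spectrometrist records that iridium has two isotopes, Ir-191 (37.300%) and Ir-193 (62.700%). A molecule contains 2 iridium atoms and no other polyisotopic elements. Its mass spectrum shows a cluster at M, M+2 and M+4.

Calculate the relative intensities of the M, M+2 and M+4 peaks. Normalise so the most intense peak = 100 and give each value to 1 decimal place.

Expanding (0.37300 + 0.62700)^2:
P(M) = 0.37300^2 = 0.139129
P(M+2) = 2 × 0.37300^1 × 0.62700^1 = 0.467742
P(M+4) = 0.62700^2 = 0.393129
The M+2 peak is largest (0.467742); scaling to 100 gives 29.7 : 100.0 : 84.0.

29.7 : 100.0 : 84.0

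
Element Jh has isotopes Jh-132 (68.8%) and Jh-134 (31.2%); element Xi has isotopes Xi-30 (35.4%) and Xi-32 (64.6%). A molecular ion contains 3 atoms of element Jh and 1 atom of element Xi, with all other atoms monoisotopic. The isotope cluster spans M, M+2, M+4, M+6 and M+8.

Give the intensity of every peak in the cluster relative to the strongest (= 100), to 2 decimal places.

Element Jh pattern (n=3): 0.32566067 : 0.44304998 : 0.20091802 : 0.03037133
Element Xi pattern (n=1): 0.3540 : 0.6460
Convolve the two distributions (both contribute in 2-u steps):
  M: 0.32566067×0.3540 = 0.115284
  M+2: 0.32566067×0.6460 + 0.44304998×0.3540 = 0.367216
  M+4: 0.44304998×0.6460 + 0.20091802×0.3540 = 0.357335
  M+6: 0.20091802×0.6460 + 0.03037133×0.3540 = 0.140544
  M+8: 0.03037133×0.6460 = 0.019620
Scale to base peak (0.367216) = 100: 31.39 : 100.00 : 97.31 : 38.27 : 5.34

31.39 : 100.00 : 97.31 : 38.27 : 5.34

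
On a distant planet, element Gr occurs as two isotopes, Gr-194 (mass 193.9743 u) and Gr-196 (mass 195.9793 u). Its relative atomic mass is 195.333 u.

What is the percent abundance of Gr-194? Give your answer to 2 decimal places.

32.23%

Writing the weighted mean with unknown fraction x of Gr-194:
193.9743·x + 195.9793·(1 − x) = 195.333
(193.9743 − 195.9793)·x = 195.333 − 195.9793
x = -0.6463 / -2.0050 = 0.32234 → 32.23% Gr-194, 67.77% Gr-196.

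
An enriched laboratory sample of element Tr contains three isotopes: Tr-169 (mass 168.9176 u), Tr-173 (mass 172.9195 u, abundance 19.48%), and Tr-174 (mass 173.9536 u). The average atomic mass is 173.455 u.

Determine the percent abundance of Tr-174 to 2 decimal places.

Let x and y be the fractions of Tr-169 and Tr-174. Then x + y = 1 − 0.1948 = 0.8052 and 168.9176x + 173.9536y = 173.455 − 0.1948×172.9195 = 139.7702814.
Substituting: 168.9176x + 173.9536(0.8052 − x) = 139.7702814
(168.9176 − 173.9536)x = -0.29715732  ⇒  x = 0.05901, y = 0.74619
Tr-169: 5.90%, Tr-174: 74.62%.

74.62%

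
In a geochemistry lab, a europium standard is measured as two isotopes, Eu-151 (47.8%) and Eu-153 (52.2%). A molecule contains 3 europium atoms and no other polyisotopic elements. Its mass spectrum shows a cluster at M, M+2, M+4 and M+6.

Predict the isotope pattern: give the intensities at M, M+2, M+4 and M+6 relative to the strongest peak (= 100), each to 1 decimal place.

28.0 : 91.6 : 100.0 : 36.4

The 3 Eu atoms are independent, so intensities follow the terms of (0.478 + 0.522)^3.
P(M) = 0.478^3 = 0.109215
P(M+2) = 3 × 0.478^2 × 0.522^1 = 0.357806
P(M+4) = 3 × 0.478^1 × 0.522^2 = 0.390742
P(M+6) = 0.522^3 = 0.142237
The M+4 peak is largest (0.390742); scaling to 100 gives 28.0 : 91.6 : 100.0 : 36.4.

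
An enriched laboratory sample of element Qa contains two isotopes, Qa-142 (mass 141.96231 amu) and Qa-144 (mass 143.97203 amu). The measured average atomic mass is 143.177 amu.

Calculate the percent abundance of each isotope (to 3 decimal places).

Qa-142: 39.559%, Qa-144: 60.441%

Writing the weighted mean with unknown fraction x of Qa-142:
141.96231·x + 143.97203·(1 − x) = 143.177
(141.96231 − 143.97203)·x = 143.177 − 143.97203
x = -0.79503 / -2.00972 = 0.39559 → 39.559% Qa-142, 60.441% Qa-144.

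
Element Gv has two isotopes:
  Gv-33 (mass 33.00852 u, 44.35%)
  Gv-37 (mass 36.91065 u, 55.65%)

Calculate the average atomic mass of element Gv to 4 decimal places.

The abundance-weighted mean is 0.4435 × 33.00852 + 0.5565 × 36.91065
= 14.639279 + 20.540777 = 35.180056 u

35.1801 u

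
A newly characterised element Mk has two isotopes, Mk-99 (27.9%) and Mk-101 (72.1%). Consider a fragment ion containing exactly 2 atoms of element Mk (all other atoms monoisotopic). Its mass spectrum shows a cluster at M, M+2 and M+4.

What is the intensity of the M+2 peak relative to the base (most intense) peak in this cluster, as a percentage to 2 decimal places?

77.39%

Term probabilities: M 0.0778, M+2 0.4023, M+4 0.5198. Base peak = M+4.
P(M+4) = C(2,2) × 0.279^0 × 0.721^2 = 1 × 1.0000 × 0.519841 = 0.519841 (base)
P(M+2) = C(2,1) × 0.279^1 × 0.721^1 = 2 × 0.2790 × 0.7210 = 0.402318
Relative intensity = 0.402318 / 0.519841 × 100 = 77.39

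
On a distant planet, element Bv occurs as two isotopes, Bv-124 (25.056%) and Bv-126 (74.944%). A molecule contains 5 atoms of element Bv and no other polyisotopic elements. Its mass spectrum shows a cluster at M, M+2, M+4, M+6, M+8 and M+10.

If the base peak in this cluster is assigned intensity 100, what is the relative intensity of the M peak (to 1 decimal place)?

0.2

Binomial terms of (0.25056 + 0.74944)^5: M 0.0010, M+2 0.0148, M+4 0.0884, M+6 0.2643, M+8 0.3952, M+10 0.2364 → M+8 is the base peak.
P(M+8) = C(5,4) × 0.25056^1 × 0.74944^4 = 5 × 0.25056 × 0.31546231 = 0.395211 (base)
P(M) = C(5,0) × 0.25056^5 × 0.74944^0 = 1 × 0.00098755 × 1.0000 = 0.000988
Relative intensity = 0.000988 / 0.395211 × 100 = 0.2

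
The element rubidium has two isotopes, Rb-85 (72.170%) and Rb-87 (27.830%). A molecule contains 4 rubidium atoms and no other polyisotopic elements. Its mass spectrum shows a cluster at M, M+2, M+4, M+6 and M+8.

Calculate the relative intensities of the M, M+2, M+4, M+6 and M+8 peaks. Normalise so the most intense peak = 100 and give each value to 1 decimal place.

64.8 : 100.0 : 57.8 : 14.9 : 1.4

Each Rb atom is independently Rb-85 (p = 0.72170) or Rb-87 (q = 0.27830); the cluster is the binomial expansion (p + q)^4.
P(M) = 0.72170^4 = 0.271286
P(M+2) = 4 × 0.72170^3 × 0.27830^1 = 0.418450
P(M+4) = 6 × 0.72170^2 × 0.27830^2 = 0.242042
P(M+6) = 4 × 0.72170^1 × 0.27830^3 = 0.062224
P(M+8) = 0.27830^4 = 0.005999
The M+2 peak is largest (0.418450); scaling to 100 gives 64.8 : 100.0 : 57.8 : 14.9 : 1.4.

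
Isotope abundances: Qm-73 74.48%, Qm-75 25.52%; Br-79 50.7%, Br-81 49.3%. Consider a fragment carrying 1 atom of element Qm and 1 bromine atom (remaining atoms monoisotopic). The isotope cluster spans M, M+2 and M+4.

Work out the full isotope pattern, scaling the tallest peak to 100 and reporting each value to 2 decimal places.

76.04 : 100.00 : 25.34

Element Qm pattern (n=1): 0.7448 : 0.2552
Bromine pattern (n=1): 0.5070 : 0.4930
Convolve the two distributions (both contribute in 2-u steps):
  M: 0.7448×0.5070 = 0.377614
  M+2: 0.7448×0.4930 + 0.2552×0.5070 = 0.496573
  M+4: 0.2552×0.4930 = 0.125814
Scale to base peak (0.496573) = 100: 76.04 : 100.00 : 25.34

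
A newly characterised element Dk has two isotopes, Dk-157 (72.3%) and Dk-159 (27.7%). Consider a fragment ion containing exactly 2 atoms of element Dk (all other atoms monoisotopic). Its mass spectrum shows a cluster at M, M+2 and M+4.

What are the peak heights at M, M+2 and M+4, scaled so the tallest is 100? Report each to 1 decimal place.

100.0 : 76.6 : 14.7

The 2 Dk atoms are independent, so intensities follow the terms of (0.723 + 0.277)^2.
P(M) = 0.723^2 = 0.522729
P(M+2) = 2 × 0.723^1 × 0.277^1 = 0.400542
P(M+4) = 0.277^2 = 0.076729
The M peak is largest (0.522729); scaling to 100 gives 100.0 : 76.6 : 14.7.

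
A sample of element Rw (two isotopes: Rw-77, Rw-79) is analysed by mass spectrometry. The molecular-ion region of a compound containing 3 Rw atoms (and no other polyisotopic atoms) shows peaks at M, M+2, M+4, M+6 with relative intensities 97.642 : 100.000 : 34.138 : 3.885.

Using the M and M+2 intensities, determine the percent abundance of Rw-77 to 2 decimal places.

74.55%

If p is the fraction of Rw that is Rw-77, then I(M+2)/I(M) = [C(3,1)·p^2·(1−p)] / p^3 = 3·(1−p)/p = 100.000/97.642 = 1.0241
(1−p)/p = 1.0241/3 = 0.3414  ⇒  p = 1/(1 + 0.3414) = 0.7455
Rw-77: 74.55%, Rw-79: 25.45%.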